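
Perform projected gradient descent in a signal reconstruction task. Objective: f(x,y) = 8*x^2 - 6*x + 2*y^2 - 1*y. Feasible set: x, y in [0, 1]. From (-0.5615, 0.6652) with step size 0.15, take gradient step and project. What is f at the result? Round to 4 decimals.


Step 1: Compute gradient at (-0.5615, 0.6652).
grad_x = 2*8*-0.5615 - 6 = -14.984
grad_y = 2*2*0.6652 - 1 = 1.6608
Step 2: Gradient step.
x_raw = -0.5615 - 0.15*-14.984 = 1.6861
y_raw = 0.6652 - 0.15*1.6608 = 0.4161
Step 3: Project onto [0, 1].
x_proj = clip(1.6861) = 1.0
y_proj = clip(0.4161) = 0.4161
Step 4: Evaluate f.
f(1.0, 0.4161) = 1.9302


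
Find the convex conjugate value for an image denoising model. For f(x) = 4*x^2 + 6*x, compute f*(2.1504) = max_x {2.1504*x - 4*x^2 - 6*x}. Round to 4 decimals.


f*(y) = sup_x {y*x - a*x^2 - b*x} = sup_x {(y-b)*x - a*x^2}
FOC: (y - b) - 2a*x = 0 => x* = (y - b)/(2a)
x* = (2.1504 - 6)/(2*4) = -0.4812
f*(2.1504) = (y-b)^2/(4a) = (2.1504 - 6)^2/(4*4)
= 14.8194/16 = 0.9262


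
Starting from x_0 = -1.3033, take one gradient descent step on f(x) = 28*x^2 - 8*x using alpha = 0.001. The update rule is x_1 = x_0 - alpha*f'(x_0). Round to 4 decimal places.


We compute the gradient at x_0 and apply the update.
f'(x) = 56*x - 8
f'(-1.3033) = 56*-1.3033 - 8 = -80.9848
x_1 = -1.3033 - 0.001*-80.9848 = -1.2223


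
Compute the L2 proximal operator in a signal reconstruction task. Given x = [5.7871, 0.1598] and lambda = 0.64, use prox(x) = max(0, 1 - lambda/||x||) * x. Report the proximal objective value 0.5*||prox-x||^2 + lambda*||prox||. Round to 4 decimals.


Step 1: Compute ||x||.
||x|| = 5.7893
Step 2: Compute scaling factor.
scale = max(0, 1 - 0.64/5.7893) = 0.8895
Step 3: prox(x) = [5.1473, 0.1421]
||prox(x)|| = 5.1493
Step 4: Proximal objective.
0.5*||prox-x||^2 = 0.2048
lambda*||prox|| = 3.2956
Total = 3.5004


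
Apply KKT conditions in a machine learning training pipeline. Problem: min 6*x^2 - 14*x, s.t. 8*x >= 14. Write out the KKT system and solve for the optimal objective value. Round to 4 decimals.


Step 1: Try lambda = 0 (constraint inactive).
x_unc = 14/(2*6) = 1.1667
Check: 8*1.1667 = 9.3336 < 14 -- violated!
Step 2: Constraint must be active: 8*x = 14
x* = 14/8 = 1.75
lambda = (2*6*1.75 - 14)/8 = 0.875
Step 3: Compute optimal value.
f(x*) = 6*1.75^2 - 14*1.75 = -6.125


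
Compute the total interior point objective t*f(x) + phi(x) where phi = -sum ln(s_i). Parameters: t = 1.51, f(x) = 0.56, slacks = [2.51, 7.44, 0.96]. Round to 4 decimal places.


Step 1: Compute log-barrier.
ln values: [0.9203, 2.0069, -0.0408]
phi = -(0.9203 + 2.0069 - 0.0408) = -2.8863
Step 2: Compute augmented objective.
t*f(x) = 1.51*0.56 = 0.8456
Total = 0.8456 - 2.8863 = -2.0407


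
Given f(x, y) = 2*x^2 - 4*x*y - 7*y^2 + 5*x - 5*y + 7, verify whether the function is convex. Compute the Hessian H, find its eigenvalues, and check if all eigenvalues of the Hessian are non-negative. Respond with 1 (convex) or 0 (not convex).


The Hessian of f(x,y) = 2*x^2 - 4*x*y - 7*y^2 + 5*x - 5*y + 7 is:
H = [[4, -4], [-4, -14]]
Trace = 4 - 14 = -10
Determinant = 4*-14 - (-4)^2 = -72
Discriminant = (-10)^2 - 4*-72 = 388.0
Eigenvalues: lambda_1 = -14.8489, lambda_2 = 4.8489
The function is not convex.

0


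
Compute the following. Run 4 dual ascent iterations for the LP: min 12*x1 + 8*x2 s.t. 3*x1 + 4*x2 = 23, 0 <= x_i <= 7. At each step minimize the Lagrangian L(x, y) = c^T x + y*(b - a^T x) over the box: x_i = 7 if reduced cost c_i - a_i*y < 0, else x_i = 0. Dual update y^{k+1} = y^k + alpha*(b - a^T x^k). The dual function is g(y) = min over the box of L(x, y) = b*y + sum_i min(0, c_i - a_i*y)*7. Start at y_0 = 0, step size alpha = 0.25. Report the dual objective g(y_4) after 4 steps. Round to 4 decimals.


Dual ascent for LP: min 12*x1 + 8*x2, 3*x1 + 4*x2 = 23, 0 <= x_i <= 7
Step 1: y^k = 0.0, reduced costs: (12.0, 8.0)
  x^k = (0.0, 0.0), subgradient = b - a^T x = 23.0
  y^{k+1} = 0.0 + 0.25*23.0 = 5.75
Step 2: y^k = 5.75, reduced costs: (-5.25, -15.0)
  x^k = (7.0, 7.0), subgradient = b - a^T x = -26.0
  y^{k+1} = 5.75 + 0.25*-26.0 = -0.75
Step 3: y^k = -0.75, reduced costs: (14.25, 11.0)
  x^k = (0.0, 0.0), subgradient = b - a^T x = 23.0
  y^{k+1} = -0.75 + 0.25*23.0 = 5.0
Step 4: y^k = 5.0, reduced costs: (-3.0, -12.0)
  x^k = (7.0, 7.0), subgradient = b - a^T x = -26.0
  y^{k+1} = 5.0 + 0.25*-26.0 = -1.5
Dual objective at y_4 = -1.5: reduced costs (16.5, 14.0), box minimizer x = (0.0, 0.0)
g(y_4) = b*y + (c1 - a1*y)*x1 + (c2 - a2*y)*x2 = 23*(-1.5) + 16.5*0.0 + 14.0*0.0 = -34.5 + 0.0 + 0.0 = -34.5


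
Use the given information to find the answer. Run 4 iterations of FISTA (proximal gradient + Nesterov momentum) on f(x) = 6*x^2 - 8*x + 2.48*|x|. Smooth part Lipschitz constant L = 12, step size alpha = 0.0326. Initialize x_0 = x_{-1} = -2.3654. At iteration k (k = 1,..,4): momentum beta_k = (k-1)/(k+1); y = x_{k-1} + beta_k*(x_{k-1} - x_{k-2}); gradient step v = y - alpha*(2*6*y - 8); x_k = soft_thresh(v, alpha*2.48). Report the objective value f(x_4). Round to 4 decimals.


FISTA on f(x) = 6*x^2 - 8*x + 2.48*|x|
L = 12, alpha = 0.0326
Iteration 1: beta = 0.0, y = -2.3654 + 0.0*(-2.3654 + 2.3654) = -2.3654
  grad(y) = -36.3848, v = y - alpha*grad = -1.1793
  prox(v) = soft_thresh(-1.1793, 0.0808) = -1.0984
Iteration 2: beta = 0.3333, y = -1.0984 + 0.3333*(-1.0984 + 2.3654) = -0.6761
  grad(y) = -16.1129, v = y - alpha*grad = -0.1508
  prox(v) = soft_thresh(-0.1508, 0.0808) = -0.0699
Iteration 3: beta = 0.5, y = -0.0699 + 0.5*(-0.0699 + 1.0984) = 0.4443
  grad(y) = -2.6686, v = y - alpha*grad = 0.5313
  prox(v) = soft_thresh(0.5313, 0.0808) = 0.4504
Iteration 4: beta = 0.6, y = 0.4504 + 0.6*(0.4504 + 0.0699) = 0.7627
  grad(y) = 1.1519, v = y - alpha*grad = 0.7251
  prox(v) = soft_thresh(0.7251, 0.0808) = 0.6443
f(x_4) = 6*0.6443^2 - 8*0.6443 + 2.48*|0.6443| = -1.0659


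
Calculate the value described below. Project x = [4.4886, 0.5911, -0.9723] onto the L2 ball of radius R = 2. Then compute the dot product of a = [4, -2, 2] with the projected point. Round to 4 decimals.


Step 1: Compute ||x|| (intermediates to 6 decimals).
||x|| = sqrt(4.4886^2 + 0.5911^2 + (-0.9723)^2) = 4.630583
Step 2: Project.
Since ||x|| > R, scale = R/||x|| = 2/4.630583 = 0.431911, proj(x) = scale * x
proj(x) = [1.938676, 0.255303, -0.419947]
Step 3: Dot product.
a^T * proj(x) = 4*1.938676 - 2*0.255303 + 2*(-0.419947) = 6.4042


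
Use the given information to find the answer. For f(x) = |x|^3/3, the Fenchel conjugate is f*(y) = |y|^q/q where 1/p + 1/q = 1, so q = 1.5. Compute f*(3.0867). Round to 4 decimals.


The conjugate exponent q satisfies 1/p + 1/q = 1.
p = 3, so q = 3/(3 - 1) = 1.5
|y|^q = 3.0867^1.5 = 5.423
f*(3.0867) = 5.423 / 1.5 = 3.6154


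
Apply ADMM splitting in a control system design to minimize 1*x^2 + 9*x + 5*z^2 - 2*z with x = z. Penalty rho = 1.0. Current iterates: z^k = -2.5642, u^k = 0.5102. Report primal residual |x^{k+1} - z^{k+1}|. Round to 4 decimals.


ADMM iteration with rho = 1.0, z^k = -2.5642, u^k = 0.5102
Step 1: x-update.
Minimize 1*x^2 + 9*x + (1.0/2)*(x + 2.5642 + 0.5102)^2
FOC: (2*1 + 1.0)*x = -9 + 1.0*(-2.5642 - 0.5102)
x^{k+1} = -4.0248
Step 2: z-update.
Minimize 5*z^2 - 2*z + (1.0/2)*(-4.0248 - z + 0.5102)^2
FOC: (2*5 + 1.0)*z = 2 + 1.0*(-4.0248 + 0.5102)
z^{k+1} = -0.1377
Step 3: u-update.
u^{k+1} = 0.5102 - 4.0248 + 0.1377 = -3.3769
Step 4: Primal residual = |-4.0248 + 0.1377| = 3.8871


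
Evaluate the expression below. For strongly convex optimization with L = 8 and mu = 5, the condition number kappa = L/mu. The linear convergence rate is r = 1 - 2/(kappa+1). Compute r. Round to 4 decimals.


Step 1: Compute the condition number.
kappa = L/mu = 8/5 = 1.6
Step 2: Compute the convergence rate.
r = 1 - 2/(kappa + 1) = 1 - 2*mu/(L + mu) = (L - mu)/(L + mu) = 3/13 = 0.2308


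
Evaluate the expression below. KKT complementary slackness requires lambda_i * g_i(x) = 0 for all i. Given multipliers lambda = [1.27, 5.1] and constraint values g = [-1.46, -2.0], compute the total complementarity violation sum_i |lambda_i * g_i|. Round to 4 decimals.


KKT complementary slackness check:
lambda_1 * g_1 = 1.27 * -1.46 = -1.8542
lambda_2 * g_2 = 5.1 * -2.0 = -10.2
Total violation = 1.8542 + 10.2 = 12.0542


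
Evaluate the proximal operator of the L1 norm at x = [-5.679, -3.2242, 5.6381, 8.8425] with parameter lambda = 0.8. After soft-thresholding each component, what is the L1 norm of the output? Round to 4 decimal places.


Soft-thresholding with lambda = 0.8:
prox(-5.679) = sign(-5.679)*max(|-5.679| - 0.8, 0) = -4.879
prox(-3.2242) = sign(-3.2242)*max(|-3.2242| - 0.8, 0) = -2.4242
prox(5.6381) = sign(5.6381)*max(|5.6381| - 0.8, 0) = 4.8381
prox(8.8425) = sign(8.8425)*max(|8.8425| - 0.8, 0) = 8.0425
prox(x) = [-4.879, -2.4242, 4.8381, 8.0425]
||prox(x)||_1 = 4.879 + 2.4242 + 4.8381 + 8.0425 = 20.1838


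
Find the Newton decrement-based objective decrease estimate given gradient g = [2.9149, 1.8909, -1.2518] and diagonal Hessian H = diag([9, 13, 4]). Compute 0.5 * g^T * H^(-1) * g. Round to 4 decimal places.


Step 1: H is diagonal, so H^(-1) * g = [0.3239, 0.1455, -0.313].
Step 2: g^T H^(-1) g = sum_i g_i^2 / H_ii
  = (2.9149)^2/9 + (1.8909)^2/13 + (-1.2518)^2/4
  = 0.9441 + 0.275 + 0.3918 = 1.6109
Step 3: Objective decrease = 0.5 * g^T H^(-1) g = 0.8054


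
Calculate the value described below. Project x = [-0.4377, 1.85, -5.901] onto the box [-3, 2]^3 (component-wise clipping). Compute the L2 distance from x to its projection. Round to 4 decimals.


Project each component onto [-3, 2].
clip(-0.4377) = -0.4377, clip(1.85) = 1.85, clip(-5.901) = -3.0
Projection = [-0.4377, 1.85, -3.0]
Squared diffs: [0.0, 0.0, 8.4158]
Distance = sqrt(8.4158) = 2.901


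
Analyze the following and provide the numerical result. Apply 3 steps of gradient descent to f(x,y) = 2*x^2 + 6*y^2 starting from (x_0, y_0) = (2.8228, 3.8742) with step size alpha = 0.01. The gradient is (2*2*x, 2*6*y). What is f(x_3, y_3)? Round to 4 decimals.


Gradient descent on f(x,y) = 2*x^2 + 6*y^2.
Starting point: (2.8228, 3.8742), alpha = 0.01
Step 1: grad_x = 2*2*2.8228 = 11.2912, grad_y = 2*6*3.8742 = 46.4904
  x_1 = 2.8228 - 0.01*11.2912 = 2.7099
  y_1 = 3.8742 - 0.01*46.4904 = 3.4093
Step 2: grad_x = 2*2*2.7099 = 10.8396, grad_y = 2*6*3.4093 = 40.9116
  x_2 = 2.7099 - 0.01*10.8396 = 2.6015
  y_2 = 3.4093 - 0.01*40.9116 = 3.0002
Step 3: grad_x = 2*2*2.6015 = 10.406, grad_y = 2*6*3.0002 = 36.0022
  x_3 = 2.6015 - 0.01*10.406 = 2.4974
  y_3 = 3.0002 - 0.01*36.0022 = 2.6402
f(2.4974, 2.6402) = 2*2.4974^2 + 6*2.6402^2 = 54.297


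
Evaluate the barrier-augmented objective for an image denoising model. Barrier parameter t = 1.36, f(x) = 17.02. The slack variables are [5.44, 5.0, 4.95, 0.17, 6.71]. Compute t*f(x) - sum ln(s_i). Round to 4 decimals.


Step 1: Compute log-barrier.
ln values: [1.6938, 1.6094, 1.5994, -1.772, 1.9036]
phi = -(1.6938 + 1.6094 + 1.5994 - 1.772 + 1.9036) = -5.0342
Step 2: Compute augmented objective.
t*f(x) = 1.36*17.02 = 23.1472
Total = 23.1472 - 5.0342 = 18.113


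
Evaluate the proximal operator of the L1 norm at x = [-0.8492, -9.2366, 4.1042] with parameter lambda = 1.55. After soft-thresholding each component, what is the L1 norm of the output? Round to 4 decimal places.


Soft-thresholding with lambda = 1.55:
prox(-0.8492) = sign(-0.8492)*max(|-0.8492| - 1.55, 0) = 0.0
prox(-9.2366) = sign(-9.2366)*max(|-9.2366| - 1.55, 0) = -7.6866
prox(4.1042) = sign(4.1042)*max(|4.1042| - 1.55, 0) = 2.5542
prox(x) = [0.0, -7.6866, 2.5542]
||prox(x)||_1 = 0.0 + 7.6866 + 2.5542 = 10.2408


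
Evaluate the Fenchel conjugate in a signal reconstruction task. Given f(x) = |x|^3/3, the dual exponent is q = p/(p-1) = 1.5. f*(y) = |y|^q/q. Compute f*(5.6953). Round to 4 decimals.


The conjugate exponent q satisfies 1/p + 1/q = 1.
p = 3, so q = 3/(3 - 1) = 1.5
|y|^q = 5.6953^1.5 = 13.5917
f*(5.6953) = 13.5917 / 1.5 = 9.0612


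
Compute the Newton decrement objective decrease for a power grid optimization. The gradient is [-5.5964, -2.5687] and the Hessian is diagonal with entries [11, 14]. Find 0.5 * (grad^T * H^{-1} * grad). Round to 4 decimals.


Step 1: H is diagonal, so H^(-1) * g = [-0.5088, -0.1835].
Step 2: g^T H^(-1) g = sum_i g_i^2 / H_ii
  = (-5.5964)^2/11 + (-2.5687)^2/14
  = 2.8472 + 0.4713 = 3.3185
Step 3: Objective decrease = 0.5 * g^T H^(-1) g = 1.6593


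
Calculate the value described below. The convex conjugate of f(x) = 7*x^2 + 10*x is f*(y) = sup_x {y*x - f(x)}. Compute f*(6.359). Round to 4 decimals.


f*(y) = sup_x {y*x - a*x^2 - b*x} = sup_x {(y-b)*x - a*x^2}
FOC: (y - b) - 2a*x = 0 => x* = (y - b)/(2a)
x* = (6.359 - 10)/(2*7) = -0.2601
f*(6.359) = (y-b)^2/(4a) = (6.359 - 10)^2/(4*7)
= 13.2569/28 = 0.4735


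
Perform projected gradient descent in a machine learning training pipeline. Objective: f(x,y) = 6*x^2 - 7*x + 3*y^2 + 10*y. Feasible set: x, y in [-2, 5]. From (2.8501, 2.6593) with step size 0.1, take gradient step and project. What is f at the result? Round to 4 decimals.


Step 1: Compute gradient at (2.8501, 2.6593).
grad_x = 2*6*2.8501 - 7 = 27.2012
grad_y = 2*3*2.6593 + 10 = 25.9558
Step 2: Gradient step.
x_raw = 2.8501 - 0.1*27.2012 = 0.13
y_raw = 2.6593 - 0.1*25.9558 = 0.0637
Step 3: Project onto [-2, 5].
x_proj = clip(0.13) = 0.13
y_proj = clip(0.0637) = 0.0637
Step 4: Evaluate f.
f(0.13, 0.0637) = -0.1591


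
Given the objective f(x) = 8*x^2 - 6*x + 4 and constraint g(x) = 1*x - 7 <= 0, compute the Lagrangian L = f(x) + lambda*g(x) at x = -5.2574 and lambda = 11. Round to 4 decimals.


Step 1: Evaluate f(x).
f(-5.2574) = 8*(-5.2574)^2 - 6*(-5.2574) + 4 = 256.6664
Step 2: Evaluate g(x).
g(-5.2574) = 1*-5.2574 - 7 = -12.2574
Step 3: Compute Lagrangian.
L = 256.6664 + 11*-12.2574 = 121.835


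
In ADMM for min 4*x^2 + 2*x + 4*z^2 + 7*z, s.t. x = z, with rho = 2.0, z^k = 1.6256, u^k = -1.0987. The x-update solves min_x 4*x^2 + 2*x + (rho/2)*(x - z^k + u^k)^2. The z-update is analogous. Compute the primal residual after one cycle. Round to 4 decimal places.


ADMM iteration with rho = 2.0, z^k = 1.6256, u^k = -1.0987
Step 1: x-update.
Minimize 4*x^2 + 2*x + (2.0/2)*(x - 1.6256 - 1.0987)^2
FOC: (2*4 + 2.0)*x = -2 + 2.0*(1.6256 + 1.0987)
x^{k+1} = 0.3449
Step 2: z-update.
Minimize 4*z^2 + 7*z + (2.0/2)*(0.3449 - z - 1.0987)^2
FOC: (2*4 + 2.0)*z = -7 + 2.0*(0.3449 - 1.0987)
z^{k+1} = -0.8508
Step 3: u-update.
u^{k+1} = -1.0987 + 0.3449 + 0.8508 = 0.0969
Step 4: Primal residual = |0.3449 + 0.8508| = 1.1956


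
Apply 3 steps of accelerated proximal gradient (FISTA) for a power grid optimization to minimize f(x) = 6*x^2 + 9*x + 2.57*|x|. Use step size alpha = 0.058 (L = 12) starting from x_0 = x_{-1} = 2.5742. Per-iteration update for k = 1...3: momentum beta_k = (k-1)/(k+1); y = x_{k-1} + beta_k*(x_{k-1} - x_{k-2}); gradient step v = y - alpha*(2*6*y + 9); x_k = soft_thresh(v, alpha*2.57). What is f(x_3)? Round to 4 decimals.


FISTA on f(x) = 6*x^2 + 9*x + 2.57*|x|
L = 12, alpha = 0.058
Iteration 1: beta = 0.0, y = 2.5742 + 0.0*(2.5742 - 2.5742) = 2.5742
  grad(y) = 39.8904, v = y - alpha*grad = 0.2606
  prox(v) = soft_thresh(0.2606, 0.1491) = 0.1115
Iteration 2: beta = 0.3333, y = 0.1115 + 0.3333*(0.1115 - 2.5742) = -0.7094
  grad(y) = 0.4871, v = y - alpha*grad = -0.7377
  prox(v) = soft_thresh(-0.7377, 0.1491) = -0.5886
Iteration 3: beta = 0.5, y = -0.5886 + 0.5*(-0.5886 - 0.1115) = -0.9386
  grad(y) = -2.2638, v = y - alpha*grad = -0.8073
  prox(v) = soft_thresh(-0.8073, 0.1491) = -0.6583
f(x_3) = 6*(-0.6583)^2 + 9*(-0.6583) + 2.57*|-0.6583| = -1.6327


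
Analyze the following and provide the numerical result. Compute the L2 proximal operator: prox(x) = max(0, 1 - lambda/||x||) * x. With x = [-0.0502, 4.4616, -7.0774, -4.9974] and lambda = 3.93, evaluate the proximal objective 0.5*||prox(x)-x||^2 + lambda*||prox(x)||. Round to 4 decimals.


Step 1: Compute ||x||.
||x|| = 9.7454
Step 2: Compute scaling factor.
scale = max(0, 1 - 3.93/9.7454) = 0.5967
Step 3: prox(x) = [-0.03, 2.6624, -4.2233, -2.9821]
||prox(x)|| = 5.8154
Step 4: Proximal objective.
0.5*||prox-x||^2 = 7.7225
lambda*||prox|| = 22.8545
Total = 30.5768


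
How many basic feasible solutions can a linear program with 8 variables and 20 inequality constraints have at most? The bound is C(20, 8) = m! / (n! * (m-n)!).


Each vertex corresponds to some choice of n active constraints out of m, so the number of vertices is at most C(m, n) = m! / (n!(m-n)!).
m = 20, n = 8
Numerator: 20 * 19 * 18 * 17 * 16 * 15 * 14 * 13
Denominator: 8! = 40320
C(20, 8) = 125970


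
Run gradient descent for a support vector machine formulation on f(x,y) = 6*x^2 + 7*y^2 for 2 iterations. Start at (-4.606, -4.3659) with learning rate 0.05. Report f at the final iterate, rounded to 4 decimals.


Gradient descent on f(x,y) = 6*x^2 + 7*y^2.
Starting point: (-4.606, -4.3659), alpha = 0.05
Step 1: grad_x = 2*6*-4.606 = -55.272, grad_y = 2*7*-4.3659 = -61.1226
  x_1 = -4.606 - 0.05*-55.272 = -1.8424
  y_1 = -4.3659 - 0.05*-61.1226 = -1.3098
Step 2: grad_x = 2*6*-1.8424 = -22.1088, grad_y = 2*7*-1.3098 = -18.3368
  x_2 = -1.8424 - 0.05*-22.1088 = -0.737
  y_2 = -1.3098 - 0.05*-18.3368 = -0.3929
f(-0.737, -0.3929) = 6*(-0.737)^2 + 7*(-0.3929)^2 = 4.3394


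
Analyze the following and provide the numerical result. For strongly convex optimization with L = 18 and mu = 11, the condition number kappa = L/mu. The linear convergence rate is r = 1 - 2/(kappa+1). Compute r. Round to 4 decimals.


Step 1: Compute the condition number.
kappa = L/mu = 18/11 = 1.6364
Step 2: Compute the convergence rate.
r = 1 - 2/(kappa + 1) = 1 - 2*mu/(L + mu) = (L - mu)/(L + mu) = 7/29 = 0.2414


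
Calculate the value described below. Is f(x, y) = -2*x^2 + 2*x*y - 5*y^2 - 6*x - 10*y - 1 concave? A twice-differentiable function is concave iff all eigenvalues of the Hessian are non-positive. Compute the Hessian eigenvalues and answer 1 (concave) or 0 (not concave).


The Hessian of f(x,y) = -2*x^2 + 2*x*y - 5*y^2 - 6*x - 10*y - 1 is:
H = [[-4, 2], [2, -10]]
Trace = -4 - 10 = -14
Determinant = -4*-10 - (2)^2 = 36
Discriminant = (-14)^2 - 4*36 = 52.0
Eigenvalues: lambda_1 = -10.6056, lambda_2 = -3.3944
The function is concave.

1


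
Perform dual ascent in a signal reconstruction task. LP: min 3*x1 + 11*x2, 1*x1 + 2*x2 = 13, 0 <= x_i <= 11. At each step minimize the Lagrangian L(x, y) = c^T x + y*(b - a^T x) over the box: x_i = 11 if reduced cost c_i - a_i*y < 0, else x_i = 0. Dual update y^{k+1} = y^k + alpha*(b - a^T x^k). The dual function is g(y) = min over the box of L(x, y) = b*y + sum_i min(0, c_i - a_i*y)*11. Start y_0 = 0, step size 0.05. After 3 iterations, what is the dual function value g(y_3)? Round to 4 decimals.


Dual ascent for LP: min 3*x1 + 11*x2, 1*x1 + 2*x2 = 13, 0 <= x_i <= 11
Step 1: y^k = 0.0, reduced costs: (3.0, 11.0)
  x^k = (0.0, 0.0), subgradient = b - a^T x = 13.0
  y^{k+1} = 0.0 + 0.05*13.0 = 0.65
Step 2: y^k = 0.65, reduced costs: (2.35, 9.7)
  x^k = (0.0, 0.0), subgradient = b - a^T x = 13.0
  y^{k+1} = 0.65 + 0.05*13.0 = 1.3
Step 3: y^k = 1.3, reduced costs: (1.7, 8.4)
  x^k = (0.0, 0.0), subgradient = b - a^T x = 13.0
  y^{k+1} = 1.3 + 0.05*13.0 = 1.95
Dual objective at y_3 = 1.95: reduced costs (1.05, 7.1), box minimizer x = (0.0, 0.0)
g(y_3) = b*y + (c1 - a1*y)*x1 + (c2 - a2*y)*x2 = 13*1.95 + 1.05*0.0 + 7.1*0.0 = 25.35 + 0.0 + 0.0 = 25.35


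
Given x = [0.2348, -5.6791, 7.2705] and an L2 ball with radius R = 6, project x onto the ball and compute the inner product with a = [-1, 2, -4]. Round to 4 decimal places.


Step 1: Compute ||x|| (intermediates to 6 decimals).
||x|| = sqrt(0.2348^2 + (-5.6791)^2 + 7.2705^2) = 9.228623
Step 2: Project.
Since ||x|| > R, scale = R/||x|| = 6/9.228623 = 0.650151, proj(x) = scale * x
proj(x) = [0.152655, -3.692273, 4.726923]
Step 3: Dot product.
a^T * proj(x) = -1*0.152655 + 2*(-3.692273) - 4*4.726923 = -26.4449


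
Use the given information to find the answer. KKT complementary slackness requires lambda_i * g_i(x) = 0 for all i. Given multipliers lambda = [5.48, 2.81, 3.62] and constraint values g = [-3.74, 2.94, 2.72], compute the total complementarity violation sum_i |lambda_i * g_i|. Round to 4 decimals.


KKT complementary slackness check:
lambda_1 * g_1 = 5.48 * -3.74 = -20.4952
lambda_2 * g_2 = 2.81 * 2.94 = 8.2614
lambda_3 * g_3 = 3.62 * 2.72 = 9.8464
Total violation = 20.4952 + 8.2614 + 9.8464 = 38.603


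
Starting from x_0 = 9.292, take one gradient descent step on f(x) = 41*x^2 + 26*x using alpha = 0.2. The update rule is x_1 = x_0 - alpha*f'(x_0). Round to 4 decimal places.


We compute the gradient at x_0 and apply the update.
f'(x) = 82*x + 26
f'(9.292) = 82*9.292 + 26 = 787.944
x_1 = 9.292 - 0.2*787.944 = -148.2968


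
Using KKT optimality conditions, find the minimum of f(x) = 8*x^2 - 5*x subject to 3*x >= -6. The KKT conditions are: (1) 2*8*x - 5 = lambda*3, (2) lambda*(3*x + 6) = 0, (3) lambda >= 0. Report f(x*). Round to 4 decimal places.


Step 1: Try lambda = 0 (constraint inactive).
Stationarity: 2*8*x - 5 = 0
x* = 5/(2*8) = 0.3125
Check constraint: 3*0.3125 = 0.9375 >= -6 -- satisfied.
Step 2: Compute optimal value.
f(x*) = 8*0.3125^2 - 5*0.3125 = -0.7813


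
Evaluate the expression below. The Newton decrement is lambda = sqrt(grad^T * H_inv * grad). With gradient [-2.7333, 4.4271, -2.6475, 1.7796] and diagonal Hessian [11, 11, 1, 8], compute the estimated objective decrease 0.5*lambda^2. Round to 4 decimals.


Step 1: H is diagonal, so H^(-1) * g = [-0.2485, 0.4025, -2.6475, 0.2225].
Step 2: g^T H^(-1) g = sum_i g_i^2 / H_ii
  = (-2.7333)^2/11 + (4.4271)^2/11 + (-2.6475)^2/1 + (1.7796)^2/8
  = 0.6792 + 1.7817 + 7.0093 + 0.3959 = 9.8661
Step 3: Objective decrease = 0.5 * g^T H^(-1) g = 4.933


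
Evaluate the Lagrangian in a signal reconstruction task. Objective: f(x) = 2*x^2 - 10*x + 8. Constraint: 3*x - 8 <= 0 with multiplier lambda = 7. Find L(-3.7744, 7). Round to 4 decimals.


Step 1: Evaluate f(x).
f(-3.7744) = 2*(-3.7744)^2 - 10*(-3.7744) + 8 = 74.2362
Step 2: Evaluate g(x).
g(-3.7744) = 3*-3.7744 - 8 = -19.3232
Step 3: Compute Lagrangian.
L = 74.2362 + 7*-19.3232 = -61.0262


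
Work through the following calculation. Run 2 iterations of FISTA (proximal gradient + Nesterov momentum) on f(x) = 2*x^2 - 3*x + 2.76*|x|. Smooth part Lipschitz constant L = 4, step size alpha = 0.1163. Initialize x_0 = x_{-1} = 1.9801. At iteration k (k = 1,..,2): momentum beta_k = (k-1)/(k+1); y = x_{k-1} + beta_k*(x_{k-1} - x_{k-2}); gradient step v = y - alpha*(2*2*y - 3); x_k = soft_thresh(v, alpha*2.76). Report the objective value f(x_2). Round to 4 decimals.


FISTA on f(x) = 2*x^2 - 3*x + 2.76*|x|
L = 4, alpha = 0.1163
Iteration 1: beta = 0.0, y = 1.9801 + 0.0*(1.9801 - 1.9801) = 1.9801
  grad(y) = 4.9204, v = y - alpha*grad = 1.4079
  prox(v) = soft_thresh(1.4079, 0.321) = 1.0869
Iteration 2: beta = 0.3333, y = 1.0869 + 0.3333*(1.0869 - 1.9801) = 0.7891
  grad(y) = 0.1565, v = y - alpha*grad = 0.7709
  prox(v) = soft_thresh(0.7709, 0.321) = 0.4499
f(x_2) = 2*0.4499^2 - 3*0.4499 + 2.76*|0.4499| = 0.2969


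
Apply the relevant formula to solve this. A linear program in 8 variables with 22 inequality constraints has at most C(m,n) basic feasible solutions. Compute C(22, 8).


Each vertex corresponds to some choice of n active constraints out of m, so the number of vertices is at most C(m, n) = m! / (n!(m-n)!).
m = 22, n = 8
Numerator: 22 * 21 * 20 * 19 * 18 * 17 * 16 * 15
Denominator: 8! = 40320
C(22, 8) = 319770


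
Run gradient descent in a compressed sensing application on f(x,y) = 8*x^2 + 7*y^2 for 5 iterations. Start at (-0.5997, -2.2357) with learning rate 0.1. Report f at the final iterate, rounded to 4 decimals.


Gradient descent on f(x,y) = 8*x^2 + 7*y^2.
Starting point: (-0.5997, -2.2357), alpha = 0.1
Step 1: grad_x = 2*8*-0.5997 = -9.5952, grad_y = 2*7*-2.2357 = -31.2998
  x_1 = -0.5997 - 0.1*-9.5952 = 0.3598
  y_1 = -2.2357 - 0.1*-31.2998 = 0.8943
Step 2: grad_x = 2*8*0.3598 = 5.7571, grad_y = 2*7*0.8943 = 12.5199
  x_2 = 0.3598 - 0.1*5.7571 = -0.2159
  y_2 = 0.8943 - 0.1*12.5199 = -0.3577
Step 3: grad_x = 2*8*-0.2159 = -3.4543, grad_y = 2*7*-0.3577 = -5.008
  x_3 = -0.2159 - 0.1*-3.4543 = 0.1295
  y_3 = -0.3577 - 0.1*-5.008 = 0.1431
Step 4: grad_x = 2*8*0.1295 = 2.0726, grad_y = 2*7*0.1431 = 2.0032
  x_4 = 0.1295 - 0.1*2.0726 = -0.0777
  y_4 = 0.1431 - 0.1*2.0032 = -0.0572
Step 5: grad_x = 2*8*-0.0777 = -1.2435, grad_y = 2*7*-0.0572 = -0.8013
  x_5 = -0.0777 - 0.1*-1.2435 = 0.0466
  y_5 = -0.0572 - 0.1*-0.8013 = 0.0229
f(0.0466, 0.0229) = 8*0.0466^2 + 7*0.0229^2 = 0.0211


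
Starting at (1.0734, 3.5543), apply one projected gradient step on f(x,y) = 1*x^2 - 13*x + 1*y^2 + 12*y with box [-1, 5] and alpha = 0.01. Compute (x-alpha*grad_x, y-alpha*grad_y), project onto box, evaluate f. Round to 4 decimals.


Step 1: Compute gradient at (1.0734, 3.5543).
grad_x = 2*1*1.0734 - 13 = -10.8532
grad_y = 2*1*3.5543 + 12 = 19.1086
Step 2: Gradient step.
x_raw = 1.0734 - 0.01*-10.8532 = 1.1819
y_raw = 3.5543 - 0.01*19.1086 = 3.3632
Step 3: Project onto [-1, 5].
x_proj = clip(1.1819) = 1.1819
y_proj = clip(3.3632) = 3.3632
Step 4: Evaluate f.
f(1.1819, 3.3632) = 37.7016


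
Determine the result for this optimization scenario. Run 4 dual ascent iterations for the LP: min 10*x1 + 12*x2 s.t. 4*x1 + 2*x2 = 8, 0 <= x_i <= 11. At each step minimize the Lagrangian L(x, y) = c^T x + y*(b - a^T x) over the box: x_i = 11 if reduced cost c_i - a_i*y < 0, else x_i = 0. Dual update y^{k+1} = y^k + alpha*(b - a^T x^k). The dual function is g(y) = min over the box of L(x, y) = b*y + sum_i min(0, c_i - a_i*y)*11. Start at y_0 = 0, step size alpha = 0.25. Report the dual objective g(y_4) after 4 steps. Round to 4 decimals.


Dual ascent for LP: min 10*x1 + 12*x2, 4*x1 + 2*x2 = 8, 0 <= x_i <= 11
Step 1: y^k = 0.0, reduced costs: (10.0, 12.0)
  x^k = (0.0, 0.0), subgradient = b - a^T x = 8.0
  y^{k+1} = 0.0 + 0.25*8.0 = 2.0
Step 2: y^k = 2.0, reduced costs: (2.0, 8.0)
  x^k = (0.0, 0.0), subgradient = b - a^T x = 8.0
  y^{k+1} = 2.0 + 0.25*8.0 = 4.0
Step 3: y^k = 4.0, reduced costs: (-6.0, 4.0)
  x^k = (11.0, 0.0), subgradient = b - a^T x = -36.0
  y^{k+1} = 4.0 + 0.25*-36.0 = -5.0
Step 4: y^k = -5.0, reduced costs: (30.0, 22.0)
  x^k = (0.0, 0.0), subgradient = b - a^T x = 8.0
  y^{k+1} = -5.0 + 0.25*8.0 = -3.0
Dual objective at y_4 = -3.0: reduced costs (22.0, 18.0), box minimizer x = (0.0, 0.0)
g(y_4) = b*y + (c1 - a1*y)*x1 + (c2 - a2*y)*x2 = 8*(-3.0) + 22.0*0.0 + 18.0*0.0 = -24.0 + 0.0 + 0.0 = -24.0


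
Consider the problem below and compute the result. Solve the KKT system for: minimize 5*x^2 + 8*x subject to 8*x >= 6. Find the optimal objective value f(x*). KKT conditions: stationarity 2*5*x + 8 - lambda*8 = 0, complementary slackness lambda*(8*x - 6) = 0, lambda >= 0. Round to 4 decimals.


Step 1: Try lambda = 0 (constraint inactive).
x_unc = -8/(2*5) = -0.8
Check: 8*-0.8 = -6.4 < 6 -- violated!
Step 2: Constraint must be active: 8*x = 6
x* = 6/8 = 0.75
lambda = (2*5*0.75 + 8)/8 = 1.9375
Step 3: Compute optimal value.
f(x*) = 5*0.75^2 + 8*0.75 = 8.8125


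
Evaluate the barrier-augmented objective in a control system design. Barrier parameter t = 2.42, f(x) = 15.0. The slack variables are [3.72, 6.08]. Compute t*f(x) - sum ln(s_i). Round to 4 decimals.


Step 1: Compute log-barrier.
ln values: [1.3137, 1.805]
phi = -(1.3137 + 1.805) = -3.1187
Step 2: Compute augmented objective.
t*f(x) = 2.42*15.0 = 36.3
Total = 36.3 - 3.1187 = 33.1813


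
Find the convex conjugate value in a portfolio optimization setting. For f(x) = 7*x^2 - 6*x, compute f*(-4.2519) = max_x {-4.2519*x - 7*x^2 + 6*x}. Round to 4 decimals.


f*(y) = sup_x {y*x - a*x^2 - b*x} = sup_x {(y-b)*x - a*x^2}
FOC: (y - b) - 2a*x = 0 => x* = (y - b)/(2a)
x* = (-4.2519 + 6)/(2*7) = 0.1249
f*(-4.2519) = (y-b)^2/(4a) = (-4.2519 + 6)^2/(4*7)
= 3.0559/28 = 0.1091


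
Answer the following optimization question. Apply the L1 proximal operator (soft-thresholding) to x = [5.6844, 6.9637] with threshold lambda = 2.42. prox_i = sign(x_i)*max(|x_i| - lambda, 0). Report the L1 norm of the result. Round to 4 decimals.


Soft-thresholding with lambda = 2.42:
prox(5.6844) = sign(5.6844)*max(|5.6844| - 2.42, 0) = 3.2644
prox(6.9637) = sign(6.9637)*max(|6.9637| - 2.42, 0) = 4.5437
prox(x) = [3.2644, 4.5437]
||prox(x)||_1 = 3.2644 + 4.5437 = 7.8081


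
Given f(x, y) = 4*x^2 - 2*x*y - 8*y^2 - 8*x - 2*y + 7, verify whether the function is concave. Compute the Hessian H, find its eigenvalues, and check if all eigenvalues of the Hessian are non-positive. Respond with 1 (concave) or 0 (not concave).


The Hessian of f(x,y) = 4*x^2 - 2*x*y - 8*y^2 - 8*x - 2*y + 7 is:
H = [[8, -2], [-2, -16]]
Trace = 8 - 16 = -8
Determinant = 8*-16 - (-2)^2 = -132
Discriminant = (-8)^2 - 4*-132 = 592.0
Eigenvalues: lambda_1 = -16.1655, lambda_2 = 8.1655
The function is not concave.

0


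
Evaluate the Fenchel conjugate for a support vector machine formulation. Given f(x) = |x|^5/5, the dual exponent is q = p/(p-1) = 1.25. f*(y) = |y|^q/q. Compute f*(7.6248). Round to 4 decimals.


The conjugate exponent q satisfies 1/p + 1/q = 1.
p = 5, so q = 5/(5 - 1) = 1.25
|y|^q = 7.6248^1.25 = 12.6703
f*(7.6248) = 12.6703 / 1.25 = 10.1362


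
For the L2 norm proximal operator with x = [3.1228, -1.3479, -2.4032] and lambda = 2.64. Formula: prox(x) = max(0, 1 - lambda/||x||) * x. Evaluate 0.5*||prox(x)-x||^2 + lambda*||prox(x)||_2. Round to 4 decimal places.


Step 1: Compute ||x||.
||x|| = 4.1646
Step 2: Compute scaling factor.
scale = max(0, 1 - 2.64/4.1646) = 0.3661
Step 3: prox(x) = [1.1432, -0.4935, -0.8798]
||prox(x)|| = 1.5246
Step 4: Proximal objective.
0.5*||prox-x||^2 = 3.4848
lambda*||prox|| = 4.0249
Total = 7.5098


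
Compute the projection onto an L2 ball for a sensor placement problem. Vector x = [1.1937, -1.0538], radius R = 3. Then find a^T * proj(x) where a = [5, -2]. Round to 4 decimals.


Step 1: Compute ||x|| (intermediates to 6 decimals).
||x|| = sqrt(1.1937^2 + (-1.0538)^2) = 1.592298
Step 2: Project.
Since ||x|| <= R, proj = x (no scaling needed).
proj(x) = [1.1937, -1.0538]
Step 3: Dot product.
a^T * proj(x) = 5*1.1937 - 2*(-1.0538) = 8.0761


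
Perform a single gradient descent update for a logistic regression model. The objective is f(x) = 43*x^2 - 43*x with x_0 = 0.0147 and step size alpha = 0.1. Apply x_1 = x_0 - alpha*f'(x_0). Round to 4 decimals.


We compute the gradient at x_0 and apply the update.
f'(x) = 86*x - 43
f'(0.0147) = 86*0.0147 - 43 = -41.7358
x_1 = 0.0147 - 0.1*-41.7358 = 4.1883


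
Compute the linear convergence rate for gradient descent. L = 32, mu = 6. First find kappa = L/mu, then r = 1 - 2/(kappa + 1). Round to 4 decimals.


Step 1: Compute the condition number.
kappa = L/mu = 32/6 = 5.3333
Step 2: Compute the convergence rate.
r = 1 - 2/(kappa + 1) = 1 - 2*mu/(L + mu) = (L - mu)/(L + mu) = 26/38 = 0.6842


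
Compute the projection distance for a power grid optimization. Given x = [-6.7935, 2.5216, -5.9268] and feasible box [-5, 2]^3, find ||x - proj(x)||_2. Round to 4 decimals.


Project each component onto [-5, 2].
clip(-6.7935) = -5.0, clip(2.5216) = 2.0, clip(-5.9268) = -5.0
Projection = [-5.0, 2.0, -5.0]
Squared diffs: [3.2166, 0.2721, 0.859]
Distance = sqrt(4.3477) = 2.0851


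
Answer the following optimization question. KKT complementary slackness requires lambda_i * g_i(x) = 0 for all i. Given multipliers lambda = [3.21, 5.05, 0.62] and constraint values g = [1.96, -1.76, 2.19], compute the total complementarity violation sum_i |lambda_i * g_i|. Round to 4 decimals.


KKT complementary slackness check:
lambda_1 * g_1 = 3.21 * 1.96 = 6.2916
lambda_2 * g_2 = 5.05 * -1.76 = -8.888
lambda_3 * g_3 = 0.62 * 2.19 = 1.3578
Total violation = 6.2916 + 8.888 + 1.3578 = 16.5374


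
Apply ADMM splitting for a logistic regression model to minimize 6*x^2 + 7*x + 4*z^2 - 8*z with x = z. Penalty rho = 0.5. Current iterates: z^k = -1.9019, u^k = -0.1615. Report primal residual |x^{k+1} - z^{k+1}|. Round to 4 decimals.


ADMM iteration with rho = 0.5, z^k = -1.9019, u^k = -0.1615
Step 1: x-update.
Minimize 6*x^2 + 7*x + (0.5/2)*(x + 1.9019 - 0.1615)^2
FOC: (2*6 + 0.5)*x = -7 + 0.5*(-1.9019 + 0.1615)
x^{k+1} = -0.6296
Step 2: z-update.
Minimize 4*z^2 - 8*z + (0.5/2)*(-0.6296 - z - 0.1615)^2
FOC: (2*4 + 0.5)*z = 8 + 0.5*(-0.6296 - 0.1615)
z^{k+1} = 0.8946
Step 3: u-update.
u^{k+1} = -0.1615 - 0.6296 - 0.8946 = -1.6858
Step 4: Primal residual = |-0.6296 - 0.8946| = 1.5243


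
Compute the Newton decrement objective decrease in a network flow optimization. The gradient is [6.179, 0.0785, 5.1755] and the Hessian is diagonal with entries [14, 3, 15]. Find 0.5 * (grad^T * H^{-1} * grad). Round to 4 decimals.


Step 1: H is diagonal, so H^(-1) * g = [0.4414, 0.0262, 0.345].
Step 2: g^T H^(-1) g = sum_i g_i^2 / H_ii
  = (6.179)^2/14 + (0.0785)^2/3 + (5.1755)^2/15
  = 2.7271 + 0.0021 + 1.7857 = 4.5149
Step 3: Objective decrease = 0.5 * g^T H^(-1) g = 2.2575


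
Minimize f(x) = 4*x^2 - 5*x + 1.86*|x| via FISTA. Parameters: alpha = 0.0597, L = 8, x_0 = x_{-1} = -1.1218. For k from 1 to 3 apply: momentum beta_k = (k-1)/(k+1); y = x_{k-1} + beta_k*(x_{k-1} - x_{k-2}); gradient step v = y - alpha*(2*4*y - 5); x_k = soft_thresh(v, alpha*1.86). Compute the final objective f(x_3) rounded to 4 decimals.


FISTA on f(x) = 4*x^2 - 5*x + 1.86*|x|
L = 8, alpha = 0.0597
Iteration 1: beta = 0.0, y = -1.1218 + 0.0*(-1.1218 + 1.1218) = -1.1218
  grad(y) = -13.9744, v = y - alpha*grad = -0.2875
  prox(v) = soft_thresh(-0.2875, 0.111) = -0.1765
Iteration 2: beta = 0.3333, y = -0.1765 + 0.3333*(-0.1765 + 1.1218) = 0.1386
  grad(y) = -3.8911, v = y - alpha*grad = 0.3709
  prox(v) = soft_thresh(0.3709, 0.111) = 0.2599
Iteration 3: beta = 0.5, y = 0.2599 + 0.5*(0.2599 + 0.1765) = 0.4781
  grad(y) = -1.1756, v = y - alpha*grad = 0.5482
  prox(v) = soft_thresh(0.5482, 0.111) = 0.4372
f(x_3) = 4*0.4372^2 - 5*0.4372 + 1.86*|0.4372| = -0.6082


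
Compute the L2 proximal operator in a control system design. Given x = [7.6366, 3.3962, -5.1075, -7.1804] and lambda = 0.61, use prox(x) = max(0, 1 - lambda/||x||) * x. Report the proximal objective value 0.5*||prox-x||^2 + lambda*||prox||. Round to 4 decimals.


Step 1: Compute ||x||.
||x|| = 12.1448
Step 2: Compute scaling factor.
scale = max(0, 1 - 0.61/12.1448) = 0.9498
Step 3: prox(x) = [7.253, 3.2256, -4.851, -6.8197]
||prox(x)|| = 11.5348
Step 4: Proximal objective.
0.5*||prox-x||^2 = 0.1861
lambda*||prox|| = 7.0362
Total = 7.2223


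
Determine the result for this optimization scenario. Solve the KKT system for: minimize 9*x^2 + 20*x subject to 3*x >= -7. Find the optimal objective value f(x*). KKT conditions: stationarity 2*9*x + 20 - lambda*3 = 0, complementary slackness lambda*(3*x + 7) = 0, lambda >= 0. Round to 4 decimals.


Step 1: Try lambda = 0 (constraint inactive).
Stationarity: 2*9*x + 20 = 0
x* = -20/(2*9) = -10/9 = -1.1111 (rounded; the exact value -10/9 is used below)
Check constraint: 3*-1.1111 = -3.3333 >= -7 -- satisfied.
Step 2: Compute optimal value.
f(x*) = 9*(-10/9)^2 + 20*(-10/9) = -11.1111


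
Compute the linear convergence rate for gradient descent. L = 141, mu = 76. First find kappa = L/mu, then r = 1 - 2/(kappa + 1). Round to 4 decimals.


Step 1: Compute the condition number.
kappa = L/mu = 141/76 = 1.8553
Step 2: Compute the convergence rate.
r = 1 - 2/(kappa + 1) = 1 - 2*mu/(L + mu) = (L - mu)/(L + mu) = 65/217 = 0.2995


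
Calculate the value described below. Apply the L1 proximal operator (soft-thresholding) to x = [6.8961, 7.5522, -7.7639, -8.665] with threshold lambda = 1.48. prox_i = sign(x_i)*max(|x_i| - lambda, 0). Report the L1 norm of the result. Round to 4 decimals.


Soft-thresholding with lambda = 1.48:
prox(6.8961) = sign(6.8961)*max(|6.8961| - 1.48, 0) = 5.4161
prox(7.5522) = sign(7.5522)*max(|7.5522| - 1.48, 0) = 6.0722
prox(-7.7639) = sign(-7.7639)*max(|-7.7639| - 1.48, 0) = -6.2839
prox(-8.665) = sign(-8.665)*max(|-8.665| - 1.48, 0) = -7.185
prox(x) = [5.4161, 6.0722, -6.2839, -7.185]
||prox(x)||_1 = 5.4161 + 6.0722 + 6.2839 + 7.185 = 24.9572


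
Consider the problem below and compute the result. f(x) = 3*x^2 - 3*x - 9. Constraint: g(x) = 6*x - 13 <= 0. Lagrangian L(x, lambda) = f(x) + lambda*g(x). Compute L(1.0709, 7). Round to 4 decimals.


Step 1: Evaluate f(x).
f(1.0709) = 3*1.0709^2 - 3*1.0709 - 9 = -8.7722
Step 2: Evaluate g(x).
g(1.0709) = 6*1.0709 - 13 = -6.5746
Step 3: Compute Lagrangian.
L = -8.7722 + 7*-6.5746 = -54.7944


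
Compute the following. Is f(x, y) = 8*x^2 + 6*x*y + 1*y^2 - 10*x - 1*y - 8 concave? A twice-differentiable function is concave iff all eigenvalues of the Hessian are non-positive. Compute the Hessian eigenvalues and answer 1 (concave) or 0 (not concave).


The Hessian of f(x,y) = 8*x^2 + 6*x*y + 1*y^2 - 10*x - 1*y - 8 is:
H = [[16, 6], [6, 2]]
Trace = 16 + 2 = 18
Determinant = 16*2 - (6)^2 = -4
Discriminant = (18)^2 - 4*-4 = 340.0
Eigenvalues: lambda_1 = -0.2195, lambda_2 = 18.2195
The function is not concave.

0


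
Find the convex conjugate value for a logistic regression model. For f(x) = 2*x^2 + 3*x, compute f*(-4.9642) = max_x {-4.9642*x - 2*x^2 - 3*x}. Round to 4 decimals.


f*(y) = sup_x {y*x - a*x^2 - b*x} = sup_x {(y-b)*x - a*x^2}
FOC: (y - b) - 2a*x = 0 => x* = (y - b)/(2a)
x* = (-4.9642 - 3)/(2*2) = -1.9911
f*(-4.9642) = (y-b)^2/(4a) = (-4.9642 - 3)^2/(4*2)
= 63.4285/8 = 7.9286


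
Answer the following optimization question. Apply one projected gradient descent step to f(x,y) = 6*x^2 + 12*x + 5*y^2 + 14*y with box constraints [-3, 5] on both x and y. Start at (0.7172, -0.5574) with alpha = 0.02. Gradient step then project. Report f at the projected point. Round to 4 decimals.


Step 1: Compute gradient at (0.7172, -0.5574).
grad_x = 2*6*0.7172 + 12 = 20.6064
grad_y = 2*5*-0.5574 + 14 = 8.426
Step 2: Gradient step.
x_raw = 0.7172 - 0.02*20.6064 = 0.3051
y_raw = -0.5574 - 0.02*8.426 = -0.7259
Step 3: Project onto [-3, 5].
x_proj = clip(0.3051) = 0.3051
y_proj = clip(-0.7259) = -0.7259
Step 4: Evaluate f.
f(0.3051, -0.7259) = -3.3088


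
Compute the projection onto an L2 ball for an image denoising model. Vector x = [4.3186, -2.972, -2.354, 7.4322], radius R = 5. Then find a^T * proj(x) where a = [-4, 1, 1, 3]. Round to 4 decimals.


Step 1: Compute ||x|| (intermediates to 6 decimals).
||x|| = sqrt(4.3186^2 + (-2.972)^2 + (-2.354)^2 + 7.4322^2) = 9.394786
Step 2: Project.
Since ||x|| > R, scale = R/||x|| = 5/9.394786 = 0.53221, proj(x) = scale * x
proj(x) = [2.298402, -1.581728, -1.252822, 3.955491]
Step 3: Dot product.
a^T * proj(x) = -4*2.298402 + 1*(-1.581728) + 1*(-1.252822) + 3*3.955491 = -0.1617


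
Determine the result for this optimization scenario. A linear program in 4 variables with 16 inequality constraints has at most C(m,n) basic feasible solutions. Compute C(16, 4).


Each vertex corresponds to some choice of n active constraints out of m, so the number of vertices is at most C(m, n) = m! / (n!(m-n)!).
m = 16, n = 4
Numerator: 16 * 15 * 14 * 13
Denominator: 4! = 24
C(16, 4) = 1820


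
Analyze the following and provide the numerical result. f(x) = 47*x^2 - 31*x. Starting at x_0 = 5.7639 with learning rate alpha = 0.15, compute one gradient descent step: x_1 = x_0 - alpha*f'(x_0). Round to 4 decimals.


We compute the gradient at x_0 and apply the update.
f'(x) = 94*x - 31
f'(5.7639) = 94*5.7639 - 31 = 510.8066
x_1 = 5.7639 - 0.15*510.8066 = -70.8571


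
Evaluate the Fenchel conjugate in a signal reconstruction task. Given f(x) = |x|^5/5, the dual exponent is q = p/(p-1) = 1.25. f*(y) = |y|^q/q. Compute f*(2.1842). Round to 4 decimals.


The conjugate exponent q satisfies 1/p + 1/q = 1.
p = 5, so q = 5/(5 - 1) = 1.25
|y|^q = 2.1842^1.25 = 2.6553
f*(2.1842) = 2.6553 / 1.25 = 2.1242


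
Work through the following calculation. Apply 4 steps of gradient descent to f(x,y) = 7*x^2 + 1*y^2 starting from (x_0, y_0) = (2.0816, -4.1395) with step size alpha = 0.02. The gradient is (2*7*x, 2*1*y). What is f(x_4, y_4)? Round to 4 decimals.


Gradient descent on f(x,y) = 7*x^2 + 1*y^2.
Starting point: (2.0816, -4.1395), alpha = 0.02
Step 1: grad_x = 2*7*2.0816 = 29.1424, grad_y = 2*1*-4.1395 = -8.279
  x_1 = 2.0816 - 0.02*29.1424 = 1.4988
  y_1 = -4.1395 - 0.02*-8.279 = -3.9739
Step 2: grad_x = 2*7*1.4988 = 20.9825, grad_y = 2*1*-3.9739 = -7.9478
  x_2 = 1.4988 - 0.02*20.9825 = 1.0791
  y_2 = -3.9739 - 0.02*-7.9478 = -3.815
Step 3: grad_x = 2*7*1.0791 = 15.1074, grad_y = 2*1*-3.815 = -7.6299
  x_3 = 1.0791 - 0.02*15.1074 = 0.777
  y_3 = -3.815 - 0.02*-7.6299 = -3.6624
Step 4: grad_x = 2*7*0.777 = 10.8773, grad_y = 2*1*-3.6624 = -7.3247
  x_4 = 0.777 - 0.02*10.8773 = 0.5594
  y_4 = -3.6624 - 0.02*-7.3247 = -3.5159
f(0.5594, -3.5159) = 7*0.5594^2 + 1*(-3.5159)^2 = 14.5519
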